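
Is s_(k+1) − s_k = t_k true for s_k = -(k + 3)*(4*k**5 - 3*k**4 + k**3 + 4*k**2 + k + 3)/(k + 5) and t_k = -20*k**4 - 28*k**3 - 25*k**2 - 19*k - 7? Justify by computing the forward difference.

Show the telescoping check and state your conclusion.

Invalid: residual 2*(16*k**5 + 131*k**4 + 164*k**3 + 140*k**2 + 101*k + 32)/(k**2 + 11*k + 30) ≠ 0.

s_(k+1) = (-4*k**6 - 33*k**5 - 97*k**4 - 145*k**3 - 136*k**2 - 90*k - 40)/(k + 6)
s_(k+1) − s_k = (-20*k**6 - 216*k**5 - 671*k**4 - 806*k**3 - 686*k**2 - 445*k - 146)/(k**2 + 11*k + 30)
(s_(k+1) − s_k) − t_k = 2*(16*k**5 + 131*k**4 + 164*k**3 + 140*k**2 + 101*k + 32)/(k**2 + 11*k + 30)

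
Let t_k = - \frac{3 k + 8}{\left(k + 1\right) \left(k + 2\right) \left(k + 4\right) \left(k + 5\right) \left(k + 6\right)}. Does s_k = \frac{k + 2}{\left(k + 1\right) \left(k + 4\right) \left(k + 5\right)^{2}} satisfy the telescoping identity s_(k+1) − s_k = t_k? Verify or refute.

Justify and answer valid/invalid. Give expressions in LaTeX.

s_(k+1) = (k + 3)/((k + 2)*(k + 5)*(k + 6)**2)
s_(k+1) − s_k = ((k + 1)*(k + 3)*(k + 4)*(k + 5) - (k + 2)**2*(k + 6)**2)/((k + 1)*(k + 2)*(k + 4)*(k + 5)**2*(k + 6)**2)
(s_(k+1) − s_k) − t_k = 3*(4*k**2 + 31*k + 52)/(k**7 + 29*k**6 + 349*k**5 + 2243*k**4 + 8230*k**3 + 16988*k**2 + 17880*k + 7200)

Invalid: residual \frac{3 \left(4 k^{2} + 31 k + 52\right)}{k^{7} + 29 k^{6} + 349 k^{5} + 2243 k^{4} + 8230 k^{3} + 16988 k^{2} + 17880 k + 7200} ≠ 0.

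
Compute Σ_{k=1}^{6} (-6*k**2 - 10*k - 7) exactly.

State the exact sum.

Σ = -798

The ratio is (6*k**2 + 22*k + 23)/(6*k**2 + 10*k + 7).
Take A(k)=1, B(k)=1, C(k)=k**2 + 5*k/3 + 7/6.
f must satisfy (1)·f(k+1) − (1)·f(k) = k**2 + 5*k/3 + 7/6.
d = 3 from the (0,0,2) case.
Solve for f: f(k) = k*(2*k**2 + 2*k + 3)/6 (degree 3 ≤ 3).
R(k) = B(k−1)·f(k)/C(k) = k*(2*k**2 + 2*k + 3)/(6*k**2 + 10*k + 7); s_k = R·t_k = k*(-2*k**2 - 2*k - 3).
Check: Δs_k = -6*k**2 - 10*k - 7. ✓
Σ_(k=1)^(6) t_k = s_(7) − s_(1) = -805 − (-7) = -798.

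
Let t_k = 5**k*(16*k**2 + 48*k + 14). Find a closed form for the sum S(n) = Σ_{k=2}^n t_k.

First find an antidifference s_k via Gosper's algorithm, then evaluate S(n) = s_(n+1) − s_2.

r(k) = 5*(8*k**2 + 40*k + 39)/(8*k**2 + 24*k + 7) after simplifying.
Normal form (A,B,C) = (5, 1, k**2 + 3*k + 7/8).
f must satisfy (5)·f(k+1) − (1)·f(k) = k**2 + 3*k + 7/8.
Degrees (0,0,2) ⇒ d ≤ 2.
Solving with deg f ≤ 2: f(k) = (2*k**2 + k - 2)/8.
So s_k = (B(k−1)f/C)·t_k = ((2*k**2 + k - 2)/(8*k**2 + 24*k + 7))·t_k = 2*5**k*(2*k**2 + k - 2).
Check: Δs_k = 5**k*(16*k**2 + 48*k + 14). ✓
Σ_(k=2)^n t_k = s_(n+1) − s_(2) = (5**(n + 1)*(4*n**2 + 10*n + 2)) − (400), i.e. 20*5**n*n**2 + 50*5**n*n + 10*5**n - 400.

S(n) = 20*5**n*n**2 + 50*5**n*n + 10*5**n - 400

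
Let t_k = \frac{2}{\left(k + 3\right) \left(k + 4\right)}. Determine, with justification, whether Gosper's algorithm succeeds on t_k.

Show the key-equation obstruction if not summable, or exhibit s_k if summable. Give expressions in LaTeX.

Yes. s_k = \frac{2 k}{3 \left(k + 3\right)}.

The ratio is (k + 3)/(k + 5).
A = k + 3, B = k + 5, C = 1.
Set up (k + 3)·f(k+1) − (k + 4)·f(k) − (1) = 0.
From deg A=1, deg B=1, deg C=0: d=1.
Match coefficients ⇒ f(k) = k/3.
R(k) = B(k−1)·f(k)/C(k) = k*(k + 4)/3; s_k = R·t_k = 2*k/(3*(k + 3)).
Verify: 2/(k**2 + 7*k + 12) matches t_k.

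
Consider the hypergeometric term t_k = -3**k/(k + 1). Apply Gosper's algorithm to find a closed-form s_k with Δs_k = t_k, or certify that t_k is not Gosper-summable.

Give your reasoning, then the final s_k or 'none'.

r(k) = 3*(k + 1)/(k + 2) after simplifying.
Normal form (A,B,C) = (3*k + 3, k + 2, 1).
Solve (3*k + 3)·f(k+1) − (k + 1)·f(k) = 1.
Bound: deg f ≤ -1.
Bound -1 < 0, so the key equation has no polynomial solution.

no hypergeometric antidifference exists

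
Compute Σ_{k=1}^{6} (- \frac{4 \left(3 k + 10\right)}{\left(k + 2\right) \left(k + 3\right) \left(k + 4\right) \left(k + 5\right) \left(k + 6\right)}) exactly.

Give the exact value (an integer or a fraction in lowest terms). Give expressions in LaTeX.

Ratio r(k) = (k + 2)*(3*k + 13)/((k + 7)*(3*k + 10)).
Normal form (A,B,C) = (k + 2, k + 7, k + 10/3).
Solve (k + 2)·f(k+1) − (k + 6)·f(k) = k + 10/3.
deg f ≤ 4 (via 1,1,1).
A polynomial solution: f(k) = k*(k + 3)*(k**2 + 11*k + 38)/120.
Then R = B(k−1)f/C = k*(k + 3)*(k + 6)*(k**2 + 11*k + 38)/(40*(3*k + 10)), so s_k = R(k)·t_k = k*(-k**2 - 11*k - 38)/(10*(k**3 + 11*k**2 + 38*k + 40)).
s_(k+1) − s_k = 4*(-3*k - 10)/(k**5 + 20*k**4 + 155*k**3 + 580*k**2 + 1044*k + 720) = t_k.
Σ_(k=1)^(6) t_k = s_(7) − s_(1) = -287/2970 − (-1/18) = -61/1485.

Σ = -61/1485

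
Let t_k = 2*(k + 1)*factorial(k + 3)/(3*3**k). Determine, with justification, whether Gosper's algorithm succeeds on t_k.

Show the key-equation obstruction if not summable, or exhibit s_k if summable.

Yes. s_k = 2*factorial(k + 3)/3**k.

The ratio is (k + 2)*(k + 4)/(3*(k + 1)).
So A=k/3 + 4/3 and B=1, with C=k + 1.
Need (k/3 + 4/3)·f(k+1) − (1)·f(k) = k + 1.
From deg A=1, deg B=0, deg C=1: d=0.
Solve for f: f(k) = 3 (degree 0 ≤ 0).
R(k) = B(k−1)·f(k)/C(k) = 3/(k + 1); s_k = R·t_k = 2*factorial(k + 3)/3**k.
s_(k+1) − s_k = 2*(k + 1)*factorial(k + 3)/(3*3**k) = t_k.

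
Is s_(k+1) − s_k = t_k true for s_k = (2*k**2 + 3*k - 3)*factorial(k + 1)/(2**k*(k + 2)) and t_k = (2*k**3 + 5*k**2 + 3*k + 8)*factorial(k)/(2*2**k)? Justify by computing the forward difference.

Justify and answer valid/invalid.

Invalid: residual -(2*k**4 + 9*k**3 + 9*k**2 + 8*k + 22)*factorial(k)/(2*2**k*(k + 2)*(k + 3)) ≠ 0.

s_(k+1) = (2*k**2 + 7*k + 2)*factorial(k + 2)/(2*2**k*(k + 3))
s_(k+1) − s_k = (2*k**4 + 11*k**3 + 20*k**2 + 24*k + 26)*factorial(k + 1)/(2*2**k*(k + 2)*(k + 3))
(s_(k+1) − s_k) − t_k = -(2*k**4 + 9*k**3 + 9*k**2 + 8*k + 22)*factorial(k)/(2*2**k*(k + 2)*(k + 3))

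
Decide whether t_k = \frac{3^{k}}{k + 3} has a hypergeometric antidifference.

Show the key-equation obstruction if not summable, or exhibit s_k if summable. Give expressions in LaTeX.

Compute t_(k+1)/t_k: get 3*(k + 3)/(k + 4).
Take A(k)=3*k + 9, B(k)=k + 4, C(k)=1.
f must satisfy (3*k + 9)·f(k+1) − (k + 3)·f(k) = 1.
deg f ≤ -1 (via 1,1,0).
Negative degree bound (-1): no f exists, t_k not Gosper-summable.

No — key equation has no polynomial f.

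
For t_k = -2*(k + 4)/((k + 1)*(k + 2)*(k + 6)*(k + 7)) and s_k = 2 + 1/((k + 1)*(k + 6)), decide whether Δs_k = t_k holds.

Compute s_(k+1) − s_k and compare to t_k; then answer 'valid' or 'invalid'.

Valid — Δs_k = t_k.

s_(k+1) = 2 + 1/((k + 2)*(k + 7))
s_(k+1) − s_k = 2*(-k - 4)/(k**4 + 16*k**3 + 83*k**2 + 152*k + 84)
(s_(k+1) − s_k) − t_k = 0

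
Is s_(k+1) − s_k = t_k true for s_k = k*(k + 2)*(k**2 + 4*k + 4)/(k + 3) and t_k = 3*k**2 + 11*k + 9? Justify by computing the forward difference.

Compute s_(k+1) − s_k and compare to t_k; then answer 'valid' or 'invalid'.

s_(k+1) = (k + 1)*(k + 3)*(4*k + (k + 1)**2 + 8)/(k + 4)
s_(k+1) − s_k = (3*k**4 + 30*k**3 + 106*k**2 + 157*k + 81)/(k**2 + 7*k + 12)
(s_(k+1) − s_k) − t_k = (-2*k**3 - 16*k**2 - 38*k - 27)/(k**2 + 7*k + 12)

Invalid: residual (-2*k**3 - 16*k**2 - 38*k - 27)/(k**2 + 7*k + 12) ≠ 0.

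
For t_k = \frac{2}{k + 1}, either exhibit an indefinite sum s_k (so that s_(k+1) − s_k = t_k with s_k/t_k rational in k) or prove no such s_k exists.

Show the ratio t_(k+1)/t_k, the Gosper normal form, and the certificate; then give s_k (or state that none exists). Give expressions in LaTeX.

The ratio is (k + 1)/(k + 2).
Take A(k)=k + 1, B(k)=k + 2, C(k)=1.
Key eq: (k + 1)·f(k+1) = (k + 1)·f(k) + (1).
d = 0 from the (1,1,0) case.
f = c0 ⇒ A·f(k+1) − B(k−1)·f(k) − C = -1. The system {-1 = 0} is inconsistent; no antidifference.

none — t_k is not Gosper-summable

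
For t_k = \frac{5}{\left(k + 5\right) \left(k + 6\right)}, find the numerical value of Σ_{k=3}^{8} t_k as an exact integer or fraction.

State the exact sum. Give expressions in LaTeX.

Step 1: r(k) = (k + 5)/(k + 7).
Take A(k)=k + 5, B(k)=k + 7, C(k)=1.
Set up (k + 5)·f(k+1) − (k + 6)·f(k) − (1) = 0.
deg f ≤ 1 (via 1,1,0).
Match coefficients ⇒ f(k) = k/5.
Certificate R = B(k−1)f/C = k*(k + 6)/5 gives s_k = k/(k + 5).
Δs = 5/(k**2 + 11*k + 30), as required.
Σ_(k=3)^(8) t_k = s_(9) − s_(3) = 9/14 − (3/8) = 15/56.

Σ = 15/56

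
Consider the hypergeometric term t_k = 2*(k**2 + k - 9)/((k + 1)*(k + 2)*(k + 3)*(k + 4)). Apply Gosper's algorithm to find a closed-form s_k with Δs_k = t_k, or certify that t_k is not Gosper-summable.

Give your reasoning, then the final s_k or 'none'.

s_k = 2*k*(-k**2 - 9*k - 17)/(3*(k + 1)*(k + 2)*(k + 3))

r(k) = (k + 1)*(k + (k + 1)**2 - 8)/((k + 5)*(k**2 + k - 9)) after simplifying.
Take A(k)=k + 1, B(k)=k + 5, C(k)=k**2 + k - 9.
Need (k + 1)·f(k+1) − (k + 4)·f(k) = k**2 + k - 9.
d = 3 from the (1,1,2) case.
Match coefficients ⇒ f(k) = -k*(k**2 + 9*k + 17)/3.
Certificate R = B(k−1)f/C = -k*(k + 4)*(k**2 + 9*k + 17)/(3*(k**2 + k - 9)) gives s_k = 2*k*(-k**2 - 9*k - 17)/(3*(k + 1)*(k + 2)*(k + 3)).
Δs = 2*(k**2 + k - 9)/(k**4 + 10*k**3 + 35*k**2 + 50*k + 24), as required.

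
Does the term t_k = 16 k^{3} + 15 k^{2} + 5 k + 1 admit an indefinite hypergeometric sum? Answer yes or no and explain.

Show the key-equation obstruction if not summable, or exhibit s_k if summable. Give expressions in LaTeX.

Yes. s_k = k \left(4 k^{3} - 3 k^{2} - k + 1\right).

r(k) = (16*k**3 + 63*k**2 + 83*k + 37)/(16*k**3 + 15*k**2 + 5*k + 1) after simplifying.
Factor: A=1; B=1; C=k**3 + 15*k**2/16 + 5*k/16 + 1/16.
f must satisfy (1)·f(k+1) − (1)·f(k) = k**3 + 15*k**2/16 + 5*k/16 + 1/16.
From deg A=0, deg B=0, deg C=3: d=4.
Coefficient equations give f(k) = k*(4*k**3 - 3*k**2 - k + 1)/16.
R(k) = B(k−1)·f(k)/C(k) = k*(4*k**3 - 3*k**2 - k + 1)/(16*k**3 + 15*k**2 + 5*k + 1); s_k = R·t_k = k*(4*k**3 - 3*k**2 - k + 1).
Δs = 16*k**3 + 15*k**2 + 5*k + 1, as required.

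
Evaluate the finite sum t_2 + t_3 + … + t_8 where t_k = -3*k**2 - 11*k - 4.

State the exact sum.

t_(k+1)/t_k = (3*k**2 + 17*k + 18)/(3*k**2 + 11*k + 4).
A = 1, B = 1, C = k**2 + 11*k/3 + 4/3.
Set up (1)·f(k+1) − (1)·f(k) − (k**2 + 11*k/3 + 4/3) = 0.
From deg A=0, deg B=0, deg C=2: d=3.
Solve for f: f(k) = k*(k**2 + 4*k - 1)/3 (degree 3 ≤ 3).
So s_k = (B(k−1)f/C)·t_k = (k*(k**2 + 4*k - 1)/(3*k**2 + 11*k + 4))·t_k = k*(-k**2 - 4*k + 1).
Verify: -3*k**2 - 11*k - 4 matches t_k.
Evaluate s at k=9 and k=2: -1044 and -22; difference -1022.

Σ = -1022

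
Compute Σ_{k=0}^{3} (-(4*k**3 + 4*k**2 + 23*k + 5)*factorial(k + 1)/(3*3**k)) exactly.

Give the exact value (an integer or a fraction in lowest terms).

Ratio r(k) = (4*k**4 + 24*k**3 + 75*k**2 + 122*k + 72)/(3*(4*k**3 + 4*k**2 + 23*k + 5)).
A = k/3 + 2/3, B = 1, C = k**3 + k**2 + 23*k/4 + 5/4.
Key eq: (k/3 + 2/3)·f(k+1) = (1)·f(k) + (k**3 + k**2 + 23*k/4 + 5/4).
Bound: deg f ≤ 2.
Match coefficients ⇒ f(k) = 3*(4*k**2 + 3)/4.
Then R = B(k−1)f/C = 3*(4*k**2 + 3)/(4*k**3 + 4*k**2 + 23*k + 5), so s_k = R(k)·t_k = -(4*k**2 + 3)*factorial(k + 1)/3**k.
Δs = -(4*k**3 + 4*k**2 + 23*k + 5)*factorial(k + 1)/(3*3**k), as required.
Sum = s_(4) − s_(0); s_(4) = -2680/27, s_(0) = -3 ⇒ -2599/27.

Σ = -2599/27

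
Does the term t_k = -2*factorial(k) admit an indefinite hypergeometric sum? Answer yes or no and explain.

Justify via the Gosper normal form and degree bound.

Compute t_(k+1)/t_k: get k + 1.
Gosper form: A/B · C(k+1)/C(k) with A=k + 1, B=1, C=1.
f must satisfy (k + 1)·f(k+1) − (1)·f(k) = 1.
From deg A=1, deg B=0, deg C=0: d=-1.
deg f ≤ -1 is impossible — no certificate.

No — negative degree bound, so no certificate f.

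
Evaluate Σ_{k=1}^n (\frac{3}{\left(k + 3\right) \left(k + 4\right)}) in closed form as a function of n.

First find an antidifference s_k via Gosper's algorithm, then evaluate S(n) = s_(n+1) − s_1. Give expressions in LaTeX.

S(n) = \frac{3 n}{4 \left(n + 4\right)}

Step 1: r(k) = (k + 3)/(k + 5).
Take A(k)=k + 3, B(k)=k + 5, C(k)=1.
Need (k + 3)·f(k+1) − (k + 4)·f(k) = 1.
d = 1 from the (1,1,0) case.
A polynomial solution: f(k) = k/3.
Then R = B(k−1)f/C = k*(k + 4)/3, so s_k = R(k)·t_k = k/(k + 3).
Check: Δs_k = 3/(k**2 + 7*k + 12). ✓
Σ_(k=1)^n t_k = s_(n+1) − s_(1) = ((n + 1)/(n + 4)) − (1/4), i.e. 3*n/(4*(n + 4)).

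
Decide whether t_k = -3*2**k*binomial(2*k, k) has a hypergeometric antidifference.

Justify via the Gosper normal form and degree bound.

Compute t_(k+1)/t_k: get 4*(2*k + 1)/(k + 1).
So A=8*k + 4 and B=k + 1, with C=1.
Key eq: (8*k + 4)·f(k+1) = (k)·f(k) + (1).
deg f ≤ -1 (via 1,1,0).
d = -1 < 0 ⇒ no nonzero polynomial f; not summable.

No. Not Gosper-summable.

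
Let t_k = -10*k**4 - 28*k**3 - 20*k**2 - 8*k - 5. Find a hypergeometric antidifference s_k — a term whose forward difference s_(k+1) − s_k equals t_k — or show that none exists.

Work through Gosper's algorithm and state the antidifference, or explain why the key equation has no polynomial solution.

s_k = k*(-2*k**4 - 2*k**3 + 4*k**2 - k - 4)

Step 1: r(k) = (10*k**4 + 68*k**3 + 164*k**2 + 172*k + 71)/(10*k**4 + 28*k**3 + 20*k**2 + 8*k + 5).
Factor: A=1; B=1; C=k**4 + 14*k**3/5 + 2*k**2 + 4*k/5 + 1/2.
Set up (1)·f(k+1) − (1)·f(k) − (k**4 + 14*k**3/5 + 2*k**2 + 4*k/5 + 1/2) = 0.
d = 5 from the (0,0,4) case.
Coefficient equations give f(k) = k*(2*k**4 + 2*k**3 - 4*k**2 + k + 4)/10.
Then R = B(k−1)f/C = k*(2*k**4 + 2*k**3 - 4*k**2 + k + 4)/(10*k**4 + 28*k**3 + 20*k**2 + 8*k + 5), so s_k = R(k)·t_k = k*(-2*k**4 - 2*k**3 + 4*k**2 - k - 4).
Verify: -10*k**4 - 28*k**3 - 20*k**2 - 8*k - 5 matches t_k.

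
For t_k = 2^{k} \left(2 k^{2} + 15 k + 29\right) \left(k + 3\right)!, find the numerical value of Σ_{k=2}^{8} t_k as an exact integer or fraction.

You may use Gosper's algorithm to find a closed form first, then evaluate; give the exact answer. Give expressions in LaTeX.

Σ = 2942985828000

Step 1: r(k) = 2*(2*k**3 + 27*k**2 + 122*k + 184)/(2*k**2 + 15*k + 29).
A = 2*k + 8, B = 1, C = k**2 + 15*k/2 + 29/2.
Solve (2*k + 8)·f(k+1) − (1)·f(k) = k**2 + 15*k/2 + 29/2.
d = 1 from the (1,0,2) case.
Match coefficients ⇒ f(k) = (k + 3)/2.
So s_k = (B(k−1)f/C)·t_k = ((k + 3)/(2*k**2 + 15*k + 29))·t_k = 2**k*(k + 3)*factorial(k + 3).
Δs = 2**k*(2*k**2 + 15*k + 29)*factorial(k + 3), as required.
Evaluate s at k=9 and k=2: 2942985830400 and 2400; difference 2942985828000.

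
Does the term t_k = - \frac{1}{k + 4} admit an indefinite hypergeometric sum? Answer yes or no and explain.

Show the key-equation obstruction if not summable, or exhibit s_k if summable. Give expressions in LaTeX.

The ratio is (k + 4)/(k + 5).
Factor: A=k + 4; B=k + 5; C=1.
Solve (k + 4)·f(k+1) − (k + 4)·f(k) = 1.
Bound: deg f ≤ 0.
f = c0 ⇒ A·f(k+1) − B(k−1)·f(k) − C = -1. The system {-1 = 0} is inconsistent; no antidifference.

No. Not Gosper-summable.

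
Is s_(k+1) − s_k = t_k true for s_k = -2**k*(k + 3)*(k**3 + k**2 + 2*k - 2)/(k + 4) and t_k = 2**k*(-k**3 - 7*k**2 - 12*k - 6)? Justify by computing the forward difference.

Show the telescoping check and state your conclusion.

Invalid: residual 2**k*(k**4 + 10*k**3 + 39*k**2 + 52*k + 26)/(k**2 + 9*k + 20) ≠ 0.

s_(k+1) = -2**(k + 1)*(k + 4)*(2*k + (k + 1)**3 + (k + 1)**2)/(k + 5)
s_(k+1) − s_k = 2**k*(-k**5 - 15*k**4 - 85*k**3 - 215*k**2 - 242*k - 94)/(k**2 + 9*k + 20)
(s_(k+1) − s_k) − t_k = 2**k*(k**4 + 10*k**3 + 39*k**2 + 52*k + 26)/(k**2 + 9*k + 20)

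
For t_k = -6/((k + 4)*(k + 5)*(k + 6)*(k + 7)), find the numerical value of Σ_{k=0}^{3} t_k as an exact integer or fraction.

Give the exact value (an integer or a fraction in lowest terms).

Compute t_(k+1)/t_k: get (k + 4)/(k + 8).
Take A(k)=k + 4, B(k)=k + 8, C(k)=1.
f must satisfy (k + 4)·f(k+1) − (k + 7)·f(k) = 1.
d = 3 from the (1,1,0) case.
Coefficient equations give f(k) = k*(k**2 + 15*k + 74)/360.
So s_k = (B(k−1)f/C)·t_k = (k*(k + 7)*(k**2 + 15*k + 74)/360)·t_k = k*(-k**2 - 15*k - 74)/(60*(k + 4)*(k + 5)*(k + 6)).
s_(k+1) − s_k = -6/(k**4 + 22*k**3 + 179*k**2 + 638*k + 840) = t_k.
Telescoping: Σ = s_(4) − s_(0) = -1/72 − (0) = -1/72.

Σ = -1/72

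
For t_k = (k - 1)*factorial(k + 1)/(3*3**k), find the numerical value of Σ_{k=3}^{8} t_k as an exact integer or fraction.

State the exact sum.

The ratio is k*(k + 2)/(3*(k - 1)).
Normal form (A,B,C) = (k/3 + 2/3, 1, k - 1).
Key eq: (k/3 + 2/3)·f(k+1) = (1)·f(k) + (k - 1).
From deg A=1, deg B=0, deg C=1: d=0.
Match coefficients ⇒ f(k) = 3.
Get s_k = R·t_k = factorial(k + 1)/3**k with R(k) = B(k−1)f(k)/C(k) = 3/(k - 1).
Verify: (k - 1)*factorial(k + 1)/(3*3**k) matches t_k.
Sum = s_(9) − s_(3); s_(9) = 44800/243, s_(3) = 8/9 ⇒ 44584/243.

Σ = 44584/243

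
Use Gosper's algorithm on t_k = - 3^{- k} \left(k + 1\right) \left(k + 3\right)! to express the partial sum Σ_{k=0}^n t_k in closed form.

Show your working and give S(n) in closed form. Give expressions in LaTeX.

S(n) = 18 - 3^{- n} \left(n + 4\right)!

t_(k+1)/t_k = (k + 2)*(k + 4)/(3*(k + 1)).
So A=k/3 + 4/3 and B=1, with C=k + 1.
Need (k/3 + 4/3)·f(k+1) − (1)·f(k) = k + 1.
d = 0 from the (1,0,1) case.
Solve for f: f(k) = 3 (degree 0 ≤ 0).
So s_k = (B(k−1)f/C)·t_k = (3/(k + 1))·t_k = -3**(1 - k)*factorial(k + 3).
Verify: -(k + 1)*factorial(k + 3)/3**k matches t_k.
Evaluate: s_(n+1) = -factorial(n + 4)/3**n; subtract s_(0) = -18 ⇒ S(n) = 18 - factorial(n + 4)/3**n.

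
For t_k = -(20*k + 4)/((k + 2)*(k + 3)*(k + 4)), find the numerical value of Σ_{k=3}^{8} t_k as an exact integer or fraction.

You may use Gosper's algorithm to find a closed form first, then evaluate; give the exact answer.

Step 1: r(k) = (k + 2)*(5*k + 6)/((k + 5)*(5*k + 1)).
Take A(k)=k + 2, B(k)=k + 5, C(k)=k + 1/5.
Need (k + 2)·f(k+1) − (k + 4)·f(k) = k + 1/5.
deg f ≤ 2 (via 1,1,1).
Match coefficients ⇒ f(k) = k*(11*k - 5)/60.
Then R = B(k−1)f/C = k*(k + 4)*(11*k - 5)/(12*(5*k + 1)), so s_k = R(k)·t_k = -k*(11*k - 5)/(3*(k + 2)*(k + 3)).
Check: Δs_k = 4*(-5*k - 1)/(k**3 + 9*k**2 + 26*k + 24). ✓
Telescoping: Σ = s_(9) − s_(3) = -47/22 − (-14/15) = -397/330.

Σ = -397/330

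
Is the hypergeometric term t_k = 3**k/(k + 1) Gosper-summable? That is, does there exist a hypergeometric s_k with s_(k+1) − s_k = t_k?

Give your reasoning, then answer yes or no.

No — t_k has no hypergeometric antidifference.

Step 1: r(k) = 3*(k + 1)/(k + 2).
A = 3*k + 3, B = k + 2, C = 1.
Key eq: (3*k + 3)·f(k+1) = (k + 1)·f(k) + (1).
From deg A=1, deg B=1, deg C=0: d=-1.
Bound -1 < 0, so the key equation has no polynomial solution.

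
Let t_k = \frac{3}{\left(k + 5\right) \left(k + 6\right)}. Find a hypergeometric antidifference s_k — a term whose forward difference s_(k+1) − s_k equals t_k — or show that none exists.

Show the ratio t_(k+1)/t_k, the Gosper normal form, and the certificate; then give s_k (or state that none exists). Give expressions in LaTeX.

s_k = \frac{3 k}{5 \left(k + 5\right)}

Compute t_(k+1)/t_k: get (k + 5)/(k + 7).
A = k + 5, B = k + 7, C = 1.
Set up (k + 5)·f(k+1) − (k + 6)·f(k) − (1) = 0.
deg f ≤ 1 (via 1,1,0).
Solving with deg f ≤ 1: f(k) = k/5.
R(k) = B(k−1)·f(k)/C(k) = k*(k + 6)/5; s_k = R·t_k = 3*k/(5*(k + 5)).
Δs = 3/(k**2 + 11*k + 30), as required.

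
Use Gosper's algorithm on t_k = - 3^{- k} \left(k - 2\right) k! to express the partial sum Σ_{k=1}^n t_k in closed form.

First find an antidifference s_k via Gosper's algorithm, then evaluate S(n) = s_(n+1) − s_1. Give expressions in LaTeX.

Compute t_(k+1)/t_k: get (k**2 - 1)/(3*(k - 2)).
Normal form (A,B,C) = (k/3 + 1/3, 1, k - 2).
Key eq: (k/3 + 1/3)·f(k+1) = (1)·f(k) + (k - 2).
From deg A=1, deg B=0, deg C=1: d=0.
Coefficient equations give f(k) = 3.
R(k) = B(k−1)·f(k)/C(k) = 3/(k - 2); s_k = R·t_k = -3**(1 - k)*factorial(k).
Δs = -(k - 2)*factorial(k)/3**k, as required.
Σ_(k=1)^n t_k = s_(n+1) − s_(1) = (-factorial(n + 1)/3**n) − (-1), i.e. (3**n - n*factorial(n) - factorial(n))/3**n.

S(n) = 3^{- n} \left(3^{n} - n n! - n!\right)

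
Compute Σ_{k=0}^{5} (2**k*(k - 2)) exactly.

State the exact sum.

Σ = 132

r(k) = 2*(k - 1)/(k - 2) after simplifying.
Take A(k)=2, B(k)=1, C(k)=k - 2.
Set up (2)·f(k+1) − (1)·f(k) − (k - 2) = 0.
d = 1 from the (0,0,1) case.
Match coefficients ⇒ f(k) = k - 4.
R(k) = B(k−1)·f(k)/C(k) = (k - 4)/(k - 2); s_k = R·t_k = 2**k*(k - 4).
Check: Δs_k = 2**k*(k - 2). ✓
Evaluate s at k=6 and k=0: 128 and -4; difference 132.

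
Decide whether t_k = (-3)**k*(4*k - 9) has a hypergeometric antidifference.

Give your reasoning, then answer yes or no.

The ratio is 3*(5 - 4*k)/(4*k - 9).
Factor: A=-3; B=1; C=k - 9/4.
f must satisfy (-3)·f(k+1) − (1)·f(k) = k - 9/4.
Degrees (0,0,1) ⇒ d ≤ 1.
Solving with deg f ≤ 1: f(k) = -(k - 3)/4.
Get s_k = R·t_k = (-3)**k*(3 - k) with R(k) = B(k−1)f(k)/C(k) = -(k - 3)/(4*k - 9).
Δs = (-3)**k*(4*k - 9), as required.

Yes. s_k = (-3)**k*(3 - k).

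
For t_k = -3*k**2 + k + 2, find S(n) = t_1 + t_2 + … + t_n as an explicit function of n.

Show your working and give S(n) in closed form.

The ratio is k*(3*k + 5)/(3*k**2 - k - 2).
Factor: A=1; B=1; C=k**2 - k/3 - 2/3.
Solve (1)·f(k+1) − (1)·f(k) = k**2 - k/3 - 2/3.
From deg A=0, deg B=0, deg C=2: d=3.
Coefficient equations give f(k) = k*(k**2 - 2*k - 1)/3.
Certificate R = B(k−1)f/C = k*(k**2 - 2*k - 1)/((k - 1)*(3*k + 2)) gives s_k = k*(-k**2 + 2*k + 1).
Check: Δs_k = -3*k**2 + k + 2. ✓
Telescope: S(n) = s_(n+1) − s_(1) = -n**3 - n**2 + 2*n + 2 − (2) = n*(-n**2 - n + 2).

S(n) = n*(-n**2 - n + 2)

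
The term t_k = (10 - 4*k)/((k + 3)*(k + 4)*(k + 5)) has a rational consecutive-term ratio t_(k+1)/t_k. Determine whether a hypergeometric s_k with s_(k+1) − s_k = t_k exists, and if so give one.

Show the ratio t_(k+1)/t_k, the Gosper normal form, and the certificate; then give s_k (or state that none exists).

The ratio is (k + 3)*(2*k - 3)/((k + 6)*(2*k - 5)).
Take A(k)=k + 3, B(k)=k + 6, C(k)=k - 5/2.
Need (k + 3)·f(k+1) − (k + 5)·f(k) = k - 5/2.
Bound: deg f ≤ 2.
Solving with deg f ≤ 2: f(k) = k*(k - 41)/48.
Get s_k = R·t_k = -k*(k - 41)/(12*(k + 3)*(k + 4)) with R(k) = B(k−1)f(k)/C(k) = k*(k - 41)*(k + 5)/(24*(2*k - 5)).
Verify: 2*(5 - 2*k)/(k**3 + 12*k**2 + 47*k + 60) matches t_k.

s_k = -k*(k - 41)/(12*(k + 3)*(k + 4))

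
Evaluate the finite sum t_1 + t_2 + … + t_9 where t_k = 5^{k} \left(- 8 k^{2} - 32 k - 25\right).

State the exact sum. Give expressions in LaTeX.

Σ = -2246093725

The ratio is 5*(8*k**2 + 48*k + 65)/(8*k**2 + 32*k + 25).
Gosper form: A/B · C(k+1)/C(k) with A=5, B=1, C=k**2 + 4*k + 25/8.
Need (5)·f(k+1) − (1)·f(k) = k**2 + 4*k + 25/8.
deg f ≤ 2 (via 0,0,2).
A polynomial solution: f(k) = k*(2*k + 3)/8.
Certificate R = B(k−1)f/C = k*(2*k + 3)/(8*k**2 + 32*k + 25) gives s_k = 5**k*k*(-2*k - 3).
s_(k+1) − s_k = 5**k*(-8*k**2 - 32*k - 25) = t_k.
Evaluate s at k=10 and k=1: -2246093750 and -25; difference -2246093725.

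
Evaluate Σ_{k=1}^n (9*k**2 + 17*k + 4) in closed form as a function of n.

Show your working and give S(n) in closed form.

S(n) = n*(3*n**2 + 13*n + 14)

Ratio r(k) = (9*k**2 + 35*k + 30)/(9*k**2 + 17*k + 4).
So A=1 and B=1, with C=k**2 + 17*k/9 + 4/9.
Set up (1)·f(k+1) − (1)·f(k) − (k**2 + 17*k/9 + 4/9) = 0.
Bound: deg f ≤ 3.
Match coefficients ⇒ f(k) = k*(3*k**2 + 4*k - 3)/9.
R(k) = B(k−1)·f(k)/C(k) = k*(3*k**2 + 4*k - 3)/(9*k**2 + 17*k + 4); s_k = R·t_k = k*(3*k**2 + 4*k - 3).
Δs = 9*k**2 + 17*k + 4, as required.
s_(n+1) = 3*n**3 + 13*n**2 + 14*n + 4 and s_(1) = 4, so S(n) = n*(3*n**2 + 13*n + 14).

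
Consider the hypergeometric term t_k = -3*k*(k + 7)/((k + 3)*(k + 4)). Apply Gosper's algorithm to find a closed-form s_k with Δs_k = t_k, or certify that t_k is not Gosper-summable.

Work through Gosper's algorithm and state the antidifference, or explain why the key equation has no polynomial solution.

s_k = 3*k*(1 - k)/(k + 3)

t_(k+1)/t_k = (k + 1)*(k + 3)*(k + 8)/(k*(k + 5)*(k + 7)).
Gosper form: A/B · C(k+1)/C(k) with A=k + 3, B=k + 5, C=k**2 + 7*k.
Set up (k + 3)·f(k+1) − (k + 4)·f(k) − (k**2 + 7*k) = 0.
Degrees (1,1,2) ⇒ d ≤ 2.
Coefficient equations give f(k) = k*(k - 1).
Then R = B(k−1)f/C = (k - 1)*(k + 4)/(k + 7), so s_k = R(k)·t_k = 3*k*(1 - k)/(k + 3).
Δs = 3*k*(-k - 7)/(k**2 + 7*k + 12), as required.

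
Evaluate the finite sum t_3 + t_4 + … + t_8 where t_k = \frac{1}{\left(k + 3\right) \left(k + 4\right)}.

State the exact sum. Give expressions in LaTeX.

Ratio r(k) = (k + 3)/(k + 5).
Factor: A=k + 3; B=k + 5; C=1.
f must satisfy (k + 3)·f(k+1) − (k + 4)·f(k) = 1.
Bound: deg f ≤ 1.
Coefficient equations give f(k) = k/3.
Then R = B(k−1)f/C = k*(k + 4)/3, so s_k = R(k)·t_k = k/(3*(k + 3)).
Δs = 1/(k**2 + 7*k + 12), as required.
Sum = s_(9) − s_(3); s_(9) = 1/4, s_(3) = 1/6 ⇒ 1/12.

Σ = 1/12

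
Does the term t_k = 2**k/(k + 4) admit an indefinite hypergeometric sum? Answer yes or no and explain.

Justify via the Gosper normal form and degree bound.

The ratio is 2*(k + 4)/(k + 5).
Take A(k)=2*k + 8, B(k)=k + 5, C(k)=1.
Key eq: (2*k + 8)·f(k+1) = (k + 4)·f(k) + (1).
d = -1 from the (1,1,0) case.
Bound -1 < 0, so the key equation has no polynomial solution.

No; the degree bound rules out any f.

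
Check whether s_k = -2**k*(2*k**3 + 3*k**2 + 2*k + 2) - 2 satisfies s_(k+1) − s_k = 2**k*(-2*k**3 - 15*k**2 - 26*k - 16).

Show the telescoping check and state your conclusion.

s_(k+1) = 2*2**k*(-2*k - 2*(k + 1)**3 - 3*(k + 1)**2 - 4) - 2
s_(k+1) − s_k = 2**k*(-2*k**3 - 15*k**2 - 26*k - 16)
(s_(k+1) − s_k) − t_k = 0

Valid — Δs_k = t_k.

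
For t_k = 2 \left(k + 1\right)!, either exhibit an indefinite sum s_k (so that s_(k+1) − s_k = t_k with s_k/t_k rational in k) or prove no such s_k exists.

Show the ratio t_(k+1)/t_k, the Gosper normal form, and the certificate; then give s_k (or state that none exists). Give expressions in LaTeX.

none (Gosper's algorithm certifies no s_k)

Compute t_(k+1)/t_k: get k + 2.
Factor: A=k + 2; B=1; C=1.
Set up (k + 2)·f(k+1) − (1)·f(k) − (1) = 0.
d = -1 from the (1,0,0) case.
d = -1 < 0 ⇒ no nonzero polynomial f; not summable.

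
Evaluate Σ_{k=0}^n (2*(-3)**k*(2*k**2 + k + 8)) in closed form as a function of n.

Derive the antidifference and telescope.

S(n) = 3*(-3)**n*n**2 + 3*(-3)**n*n + 12*(-3)**n + 4

Compute t_(k+1)/t_k: get 3*(-2*k**2 - 5*k - 11)/(2*k**2 + k + 8).
Take A(k)=-3, B(k)=1, C(k)=k**2 + k/2 + 4.
f must satisfy (-3)·f(k+1) − (1)·f(k) = k**2 + k/2 + 4.
Bound: deg f ≤ 2.
Solve for f: f(k) = -(k**2 - k + 4)/4 (degree 2 ≤ 2).
Get s_k = R·t_k = (-3)**k*(-k**2 + k - 4) with R(k) = B(k−1)f(k)/C(k) = -(k**2 - k + 4)/(2*(2*k**2 + k + 8)).
Verify: 2*(-3)**k*(2*k**2 + k + 8) matches t_k.
Telescope: S(n) = s_(n+1) − s_(0) = 3*(-3)**n*(n**2 + n + 4) − (-4) = 3*(-3)**n*n**2 + 3*(-3)**n*n + 12*(-3)**n + 4.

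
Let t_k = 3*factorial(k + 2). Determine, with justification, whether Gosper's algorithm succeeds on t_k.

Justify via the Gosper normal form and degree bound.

No — t_k has no hypergeometric antidifference.

The ratio is k + 3.
Normal form (A,B,C) = (k + 3, 1, 1).
Key eq: (k + 3)·f(k+1) = (1)·f(k) + (1).
From deg A=1, deg B=0, deg C=0: d=-1.
Bound -1 < 0, so the key equation has no polynomial solution.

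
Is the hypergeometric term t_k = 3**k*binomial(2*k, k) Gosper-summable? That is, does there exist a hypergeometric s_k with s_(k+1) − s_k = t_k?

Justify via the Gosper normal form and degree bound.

No; the degree bound rules out any f.

t_(k+1)/t_k = 6*(2*k + 1)/(k + 1).
A = 12*k + 6, B = k + 1, C = 1.
Set up (12*k + 6)·f(k+1) − (k)·f(k) − (1) = 0.
Bound: deg f ≤ -1.
deg f ≤ -1 is impossible — no certificate.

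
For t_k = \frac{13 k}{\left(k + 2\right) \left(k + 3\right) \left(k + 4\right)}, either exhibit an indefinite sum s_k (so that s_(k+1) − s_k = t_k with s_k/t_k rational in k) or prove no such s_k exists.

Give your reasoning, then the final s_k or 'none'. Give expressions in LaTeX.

s_k = \frac{13 k \left(k - 1\right)}{6 \left(k + 2\right) \left(k + 3\right)}

Step 1: r(k) = (k + 1)*(k + 2)/(k*(k + 5)).
Factor: A=k + 2; B=k + 5; C=k.
f must satisfy (k + 2)·f(k+1) − (k + 4)·f(k) = k.
From deg A=1, deg B=1, deg C=1: d=2.
Coefficient equations give f(k) = k*(k - 1)/6.
Certificate R = B(k−1)f/C = (k - 1)*(k + 4)/6 gives s_k = 13*k*(k - 1)/(6*(k + 2)*(k + 3)).
Δs = 13*k/(k**3 + 9*k**2 + 26*k + 24), as required.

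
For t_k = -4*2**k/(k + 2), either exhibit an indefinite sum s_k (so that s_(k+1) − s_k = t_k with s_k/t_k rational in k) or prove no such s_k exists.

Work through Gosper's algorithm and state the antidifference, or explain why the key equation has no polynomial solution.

The ratio is 2*(k + 2)/(k + 3).
Take A(k)=2*k + 4, B(k)=k + 3, C(k)=1.
Key eq: (2*k + 4)·f(k+1) = (k + 2)·f(k) + (1).
d = -1 from the (1,1,0) case.
Bound -1 < 0, so the key equation has no polynomial solution.

none — t_k is not Gosper-summable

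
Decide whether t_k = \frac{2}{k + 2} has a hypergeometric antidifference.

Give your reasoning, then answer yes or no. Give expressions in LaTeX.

Ratio r(k) = (k + 2)/(k + 3).
So A=k + 2 and B=k + 3, with C=1.
Solve (k + 2)·f(k+1) − (k + 2)·f(k) = 1.
From deg A=1, deg B=1, deg C=0: d=0.
Write f(k) = c0. Then LHS − RHS = -1, requiring -1 = 0: contradictory. No certificate.

No — the linear system for f has no solution.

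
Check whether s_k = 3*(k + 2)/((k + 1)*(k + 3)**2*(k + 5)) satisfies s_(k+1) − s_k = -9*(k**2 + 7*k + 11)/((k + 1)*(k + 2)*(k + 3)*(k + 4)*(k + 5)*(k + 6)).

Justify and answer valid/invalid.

Invalid: residual 3*(4*k**3 + 42*k**2 + 140*k + 147)/(k**8 + 28*k**7 + 334*k**6 + 2212*k**5 + 8869*k**4 + 21952*k**3 + 32556*k**2 + 26208*k + 8640) ≠ 0.

s_(k+1) = 3*(k + 3)/((k + 2)*(k + 4)**2*(k + 6))
s_(k+1) − s_k = 3*((k + 1)*(k + 3)**3*(k + 5) - (k + 2)**2*(k + 4)**2*(k + 6))/((k + 1)*(k + 2)*(k + 3)**2*(k + 4)**2*(k + 5)*(k + 6))
(s_(k+1) − s_k) − t_k = 3*(4*k**3 + 42*k**2 + 140*k + 147)/(k**8 + 28*k**7 + 334*k**6 + 2212*k**5 + 8869*k**4 + 21952*k**3 + 32556*k**2 + 26208*k + 8640)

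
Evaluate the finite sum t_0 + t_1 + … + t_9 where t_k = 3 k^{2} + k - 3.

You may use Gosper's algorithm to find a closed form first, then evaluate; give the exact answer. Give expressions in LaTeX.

Compute t_(k+1)/t_k: get (k + 3*(k + 1)**2 - 2)/(3*k**2 + k - 3).
Factor: A=1; B=1; C=k**2 + k/3 - 1.
Need (1)·f(k+1) − (1)·f(k) = k**2 + k/3 - 1.
From deg A=0, deg B=0, deg C=2: d=3.
Coefficient equations give f(k) = k*(k**2 - k - 3)/3.
Certificate R = B(k−1)f/C = k*(k**2 - k - 3)/(3*k**2 + k - 3) gives s_k = k*(k**2 - k - 3).
s_(k+1) − s_k = 3*k**2 + k - 3 = t_k.
Σ_(k=0)^(9) t_k = s_(10) − s_(0) = 870 − (0) = 870.

Σ = 870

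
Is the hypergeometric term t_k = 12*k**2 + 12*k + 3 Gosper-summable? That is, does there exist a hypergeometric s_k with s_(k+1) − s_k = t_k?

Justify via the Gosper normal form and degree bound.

Yes. s_k = 4*k**3 - k.

Step 1: r(k) = (4*k**2 + 12*k + 9)/(4*k**2 + 4*k + 1).
Factor: A=1; B=1; C=k**2 + k + 1/4.
Need (1)·f(k+1) − (1)·f(k) = k**2 + k + 1/4.
From deg A=0, deg B=0, deg C=2: d=3.
Solve for f: f(k) = k*(2*k - 1)*(2*k + 1)/12 (degree 3 ≤ 3).
So s_k = (B(k−1)f/C)·t_k = (k*(2*k - 1)/(3*(2*k + 1)))·t_k = 4*k**3 - k.
Δs = 12*k**2 + 12*k + 3, as required.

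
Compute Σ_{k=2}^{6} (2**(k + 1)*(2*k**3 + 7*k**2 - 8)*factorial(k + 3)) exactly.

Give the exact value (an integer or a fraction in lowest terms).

Σ = 32514048000

t_(k+1)/t_k = 2*(k + 4)*(2*(k + 1)**3 + 7*(k + 1)**2 - 8)/(2*k**3 + 7*k**2 - 8).
A = 2*k + 8, B = 1, C = k**3 + 7*k**2/2 - 4.
Set up (2*k + 8)·f(k+1) − (1)·f(k) − (k**3 + 7*k**2/2 - 4) = 0.
d = 2 from the (1,0,3) case.
Coefficient equations give f(k) = k*(k - 2)/2.
R(k) = B(k−1)·f(k)/C(k) = k*(k - 2)/(2*k**3 + 7*k**2 - 8); s_k = R·t_k = 2**(k + 1)*k*(k - 2)*factorial(k + 3).
Check: Δs_k = 2**(k + 1)*(2*k**3 + 7*k**2 - 8)*factorial(k + 3). ✓
Sum = s_(7) − s_(2); s_(7) = 32514048000, s_(2) = 0 ⇒ 32514048000.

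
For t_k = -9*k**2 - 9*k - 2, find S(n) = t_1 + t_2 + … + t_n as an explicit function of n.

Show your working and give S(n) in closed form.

r(k) = (9*k**2 + 27*k + 20)/(9*k**2 + 9*k + 2) after simplifying.
Factor: A=1; B=1; C=k**2 + k + 2/9.
f must satisfy (1)·f(k+1) − (1)·f(k) = k**2 + k + 2/9.
From deg A=0, deg B=0, deg C=2: d=3.
Solving with deg f ≤ 3: f(k) = k*(3*k**2 - 1)/9.
So s_k = (B(k−1)f/C)·t_k = (k*(3*k**2 - 1)/((3*k + 1)*(3*k + 2)))·t_k = -3*k**3 + k.
s_(k+1) − s_k = -9*k**2 - 9*k - 2 = t_k.
Σ_(k=1)^n t_k = s_(n+1) − s_(1) = (-3*n**3 - 9*n**2 - 8*n - 2) − (-2), i.e. n*(-3*n**2 - 9*n - 8).

S(n) = n*(-3*n**2 - 9*n - 8)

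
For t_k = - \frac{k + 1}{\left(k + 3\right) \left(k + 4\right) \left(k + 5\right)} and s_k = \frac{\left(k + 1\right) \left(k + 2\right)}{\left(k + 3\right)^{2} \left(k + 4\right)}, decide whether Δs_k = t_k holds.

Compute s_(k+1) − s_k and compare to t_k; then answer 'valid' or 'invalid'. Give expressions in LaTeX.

s_(k+1) = (k + 2)*(k + 3)/((k + 4)**2*(k + 5))
s_(k+1) − s_k = (k + 2)*(-(k + 1)*(k + 4)*(k + 5) + (k + 3)**3)/((k + 3)**2*(k + 4)**2*(k + 5))
(s_(k+1) − s_k) − t_k = 2*(2*k**2 + 11*k + 13)/(k**5 + 19*k**4 + 143*k**3 + 533*k**2 + 984*k + 720)

Invalid: residual \frac{2 \left(2 k^{2} + 11 k + 13\right)}{k^{5} + 19 k^{4} + 143 k^{3} + 533 k^{2} + 984 k + 720} ≠ 0.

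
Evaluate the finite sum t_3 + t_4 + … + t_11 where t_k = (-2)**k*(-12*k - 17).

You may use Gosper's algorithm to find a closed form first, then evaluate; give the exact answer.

t_(k+1)/t_k = 2*(-12*k - 29)/(12*k + 17).
So A=-2 and B=1, with C=k + 17/12.
Set up (-2)·f(k+1) − (1)·f(k) − (k + 17/12) = 0.
Bound: deg f ≤ 1.
Solving with deg f ≤ 1: f(k) = -(4*k + 3)/12.
So s_k = (B(k−1)f/C)·t_k = (-(4*k + 3)/(12*k + 17))·t_k = (-2)**k*(4*k + 3).
Check: Δs_k = (-2)**k*(-12*k - 17). ✓
Telescoping: Σ = s_(12) − s_(3) = 208896 − (-120) = 209016.

Σ = 209016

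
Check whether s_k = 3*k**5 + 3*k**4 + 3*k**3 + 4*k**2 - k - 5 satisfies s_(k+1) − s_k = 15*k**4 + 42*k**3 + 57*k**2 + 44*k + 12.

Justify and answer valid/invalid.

s_(k+1) = 3*k**5 + 18*k**4 + 45*k**3 + 61*k**2 + 43*k + 7
s_(k+1) − s_k = 15*k**4 + 42*k**3 + 57*k**2 + 44*k + 12
(s_(k+1) − s_k) − t_k = 0

Valid: the claim telescopes to t_k.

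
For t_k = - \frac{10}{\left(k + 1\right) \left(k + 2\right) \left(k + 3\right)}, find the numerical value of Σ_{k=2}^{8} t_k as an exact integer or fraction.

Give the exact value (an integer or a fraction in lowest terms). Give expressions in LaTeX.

Σ = -49/132

Ratio r(k) = (k + 1)/(k + 4).
Normal form (A,B,C) = (k + 1, k + 4, 1).
Need (k + 1)·f(k+1) − (k + 3)·f(k) = 1.
From deg A=1, deg B=1, deg C=0: d=2.
Match coefficients ⇒ f(k) = k*(k + 3)/4.
Certificate R = B(k−1)f/C = k*(k + 3)**2/4 gives s_k = 5*k*(-k - 3)/(2*(k + 1)*(k + 2)).
Verify: -10/(k**3 + 6*k**2 + 11*k + 6) matches t_k.
Sum = s_(9) − s_(2); s_(9) = -27/11, s_(2) = -25/12 ⇒ -49/132.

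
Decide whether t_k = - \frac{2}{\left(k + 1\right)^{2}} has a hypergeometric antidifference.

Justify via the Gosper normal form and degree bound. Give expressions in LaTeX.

t_(k+1)/t_k = (k + 1)**2/(k + 2)**2.
Normal form (A,B,C) = (k**2 + 2*k + 1, k**2 + 4*k + 4, 1).
Solve (k**2 + 2*k + 1)·f(k+1) − (k**2 + 2*k + 1)·f(k) = 1.
d = 0 from the (2,2,0) case.
Write f(k) = c0. Then LHS − RHS = -1, requiring -1 = 0: contradictory. No certificate.

No. Not Gosper-summable.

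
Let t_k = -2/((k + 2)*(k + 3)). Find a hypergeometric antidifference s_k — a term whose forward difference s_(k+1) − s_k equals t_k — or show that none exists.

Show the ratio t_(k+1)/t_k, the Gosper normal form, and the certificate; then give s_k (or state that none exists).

s_k = -k/(k + 2)

Step 1: r(k) = (k + 2)/(k + 4).
Normal form (A,B,C) = (k + 2, k + 4, 1).
Need (k + 2)·f(k+1) − (k + 3)·f(k) = 1.
deg f ≤ 1 (via 1,1,0).
A polynomial solution: f(k) = k/2.
Then R = B(k−1)f/C = k*(k + 3)/2, so s_k = R(k)·t_k = -k/(k + 2).
Δs = -2/(k**2 + 5*k + 6), as required.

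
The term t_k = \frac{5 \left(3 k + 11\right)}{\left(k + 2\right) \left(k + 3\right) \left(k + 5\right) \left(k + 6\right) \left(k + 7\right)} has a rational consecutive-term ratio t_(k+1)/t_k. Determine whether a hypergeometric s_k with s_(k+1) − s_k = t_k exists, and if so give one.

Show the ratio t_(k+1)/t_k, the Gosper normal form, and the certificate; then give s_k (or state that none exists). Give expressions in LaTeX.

Ratio r(k) = (k + 2)*(k + 5)*(3*k + 14)/((k + 4)*(k + 8)*(3*k + 11)).
Gosper form: A/B · C(k+1)/C(k) with A=k + 2, B=k + 8, C=k**2 + 23*k/3 + 44/3.
Set up (k + 2)·f(k+1) − (k + 7)·f(k) − (k**2 + 23*k/3 + 44/3) = 0.
d = 5 from the (1,1,2) case.
Solve for f: f(k) = k*(k + 3)*(k + 4)*(k**2 + 13*k + 52)/180 (degree 5 ≤ 5).
Certificate R = B(k−1)f/C = k*(k + 3)*(k + 7)*(k**2 + 13*k + 52)/(60*(3*k + 11)) gives s_k = k*(k**2 + 13*k + 52)/(12*(k**3 + 13*k**2 + 52*k + 60)).
Check: Δs_k = 5*(3*k + 11)/(k**5 + 23*k**4 + 203*k**3 + 853*k**2 + 1692*k + 1260). ✓

s_k = \frac{k \left(k^{2} + 13 k + 52\right)}{12 \left(k^{3} + 13 k^{2} + 52 k + 60\right)}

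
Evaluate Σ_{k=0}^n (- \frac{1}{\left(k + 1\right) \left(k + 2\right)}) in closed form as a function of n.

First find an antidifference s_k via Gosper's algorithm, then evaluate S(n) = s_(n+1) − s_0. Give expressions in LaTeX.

S(n) = \frac{- n - 1}{n + 2}

Step 1: r(k) = (k + 1)/(k + 3).
Factor: A=k + 1; B=k + 3; C=1.
Set up (k + 1)·f(k+1) − (k + 2)·f(k) − (1) = 0.
Bound: deg f ≤ 1.
Match coefficients ⇒ f(k) = k.
R(k) = B(k−1)·f(k)/C(k) = k*(k + 2); s_k = R·t_k = -k/(k + 1).
Verify: -1/(k**2 + 3*k + 2) matches t_k.
Σ_(k=0)^n t_k = s_(n+1) − s_(0) = ((-n - 1)/(n + 2)) − (0), i.e. (-n - 1)/(n + 2).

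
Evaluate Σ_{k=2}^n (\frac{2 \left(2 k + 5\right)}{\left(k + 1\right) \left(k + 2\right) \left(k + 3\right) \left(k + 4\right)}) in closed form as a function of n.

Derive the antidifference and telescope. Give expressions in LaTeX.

Step 1: r(k) = (k + 1)*(2*k + 7)/((k + 5)*(2*k + 5)).
Factor: A=k + 1; B=k + 5; C=k + 5/2.
f must satisfy (k + 1)·f(k+1) − (k + 4)·f(k) = k + 5/2.
deg f ≤ 3 (via 1,1,1).
Coefficient equations give f(k) = k*(k + 2)*(k + 4)/6.
Then R = B(k−1)f/C = k*(k + 2)*(k + 4)**2/(3*(2*k + 5)), so s_k = R(k)·t_k = 2*k*(k + 4)/(3*(k**2 + 4*k + 3)).
Verify: 2*(2*k + 5)/(k**4 + 10*k**3 + 35*k**2 + 50*k + 24) matches t_k.
Evaluate: s_(n+1) = 2*(n**2 + 6*n + 5)/(3*(n**2 + 6*n + 8)); subtract s_(2) = 8/15 ⇒ S(n) = 2*(n**2 + 6*n - 7)/(15*(n**2 + 6*n + 8)).

S(n) = \frac{2 \left(n^{2} + 6 n - 7\right)}{15 \left(n^{2} + 6 n + 8\right)}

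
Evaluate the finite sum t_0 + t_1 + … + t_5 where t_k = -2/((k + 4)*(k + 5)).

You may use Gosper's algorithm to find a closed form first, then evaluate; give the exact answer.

Compute t_(k+1)/t_k: get (k + 4)/(k + 6).
Normal form (A,B,C) = (k + 4, k + 6, 1).
Need (k + 4)·f(k+1) − (k + 5)·f(k) = 1.
Bound: deg f ≤ 1.
Solving with deg f ≤ 1: f(k) = k/4.
Certificate R = B(k−1)f/C = k*(k + 5)/4 gives s_k = -k/(2*k + 8).
Δs = -2/(k**2 + 9*k + 20), as required.
Telescoping: Σ = s_(6) − s_(0) = -3/10 − (0) = -3/10.

Σ = -3/10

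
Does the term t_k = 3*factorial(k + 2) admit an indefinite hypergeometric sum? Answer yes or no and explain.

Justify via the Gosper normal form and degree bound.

No — key equation has no polynomial f.

t_(k+1)/t_k = k + 3.
Gosper form: A/B · C(k+1)/C(k) with A=k + 3, B=1, C=1.
Set up (k + 3)·f(k+1) − (1)·f(k) − (1) = 0.
d = -1 from the (1,0,0) case.
Bound -1 < 0, so the key equation has no polynomial solution.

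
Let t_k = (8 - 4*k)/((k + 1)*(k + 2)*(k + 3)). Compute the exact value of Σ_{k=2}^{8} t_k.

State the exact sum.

Compute t_(k+1)/t_k: get (k - 1)*(k + 1)/((k - 2)*(k + 4)).
A = k + 1, B = k + 4, C = k - 2.
Set up (k + 1)·f(k+1) − (k + 3)·f(k) − (k - 2) = 0.
Degrees (1,1,1) ⇒ d ≤ 2.
Coefficient equations give f(k) = -k*(k + 7)/4.
So s_k = (B(k−1)f/C)·t_k = (-k*(k + 3)*(k + 7)/(4*(k - 2)))·t_k = k*(k + 7)/((k + 1)*(k + 2)).
Check: Δs_k = 4*(2 - k)/(k**3 + 6*k**2 + 11*k + 6). ✓
Telescoping: Σ = s_(9) − s_(2) = 72/55 − (3/2) = -21/110.

Σ = -21/110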